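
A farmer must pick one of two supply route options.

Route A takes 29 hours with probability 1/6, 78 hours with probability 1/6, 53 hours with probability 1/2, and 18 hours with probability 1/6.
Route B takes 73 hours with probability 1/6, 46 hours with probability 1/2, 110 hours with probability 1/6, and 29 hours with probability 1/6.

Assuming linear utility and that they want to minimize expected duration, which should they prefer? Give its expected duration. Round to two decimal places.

Route A = 1/6 × 29 + 1/6 × 78 + 1/2 × 53 + 1/6 × 18 = 4.8333 + 13 + 26.5 + 3 = 47.3333
Route B = 1/6 × 73 + 1/2 × 46 + 1/6 × 110 + 1/6 × 29 = 12.1667 + 23 + 18.3333 + 4.8333 = 58.3333

Route A (47.33 hours)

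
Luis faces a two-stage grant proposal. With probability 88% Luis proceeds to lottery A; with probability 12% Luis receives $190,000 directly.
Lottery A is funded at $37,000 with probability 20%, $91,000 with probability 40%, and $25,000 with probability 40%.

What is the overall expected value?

EV(A) = 0.2 × 37000 + 0.4 × 91000 + 0.4 × 25000 = 7400 + 36400 + 10000 = 53800
Branch B: 190000 (certain)
Overall = 0.88 × 53800 + 0.12 × 190000 = 47344 + 22800 = 70144

$70,144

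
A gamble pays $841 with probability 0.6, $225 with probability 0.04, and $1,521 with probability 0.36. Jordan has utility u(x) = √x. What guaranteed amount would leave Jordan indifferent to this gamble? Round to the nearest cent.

$1,026.56

E[u] = 0.6·√841 + 0.04·√225 + 0.36·√1521 = 0.6·29 + 0.04·15 + 0.36·39 = 32.04
CE = (32.04)² = 1026.5616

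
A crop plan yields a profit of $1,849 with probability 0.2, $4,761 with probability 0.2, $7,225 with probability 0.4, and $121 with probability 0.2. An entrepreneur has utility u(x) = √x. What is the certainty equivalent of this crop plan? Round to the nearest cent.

E[u] = 0.2·√1849 + 0.2·√4761 + 0.4·√7225 + 0.2·√121 = 0.2·43 + 0.2·69 + 0.4·85 + 0.2·11 = 58.6
CE = (58.6)² = 3433.96

$3,433.96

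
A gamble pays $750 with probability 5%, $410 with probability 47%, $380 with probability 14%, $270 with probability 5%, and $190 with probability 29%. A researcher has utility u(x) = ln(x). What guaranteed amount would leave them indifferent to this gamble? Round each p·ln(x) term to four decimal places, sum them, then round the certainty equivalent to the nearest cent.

$327.57

E[u] = 0.05·ln(750) + 0.47·ln(410) + 0.14·ln(380) + 0.05·ln(270) + 0.29·ln(190) = 0.3310 + 2.8276 + 0.8316 + 0.2799 + 1.5216 = 5.7917
CE = e^5.7917 ≈ 327.57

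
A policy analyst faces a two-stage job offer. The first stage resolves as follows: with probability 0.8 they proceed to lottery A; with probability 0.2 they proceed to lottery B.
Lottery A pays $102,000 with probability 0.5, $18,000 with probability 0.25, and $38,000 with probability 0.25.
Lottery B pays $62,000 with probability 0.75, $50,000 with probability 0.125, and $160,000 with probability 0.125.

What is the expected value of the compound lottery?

EV(A) = 0.5 × 102000 + 0.25 × 18000 + 0.25 × 38000 = 51000 + 4500 + 9500 = 65000
EV(B) = 0.75 × 62000 + 0.125 × 50000 + 0.125 × 160000 = 46500 + 6250 + 20000 = 72750
Overall = 0.8 × 65000 + 0.2 × 72750 = 52000 + 14550 = 66550

$66,550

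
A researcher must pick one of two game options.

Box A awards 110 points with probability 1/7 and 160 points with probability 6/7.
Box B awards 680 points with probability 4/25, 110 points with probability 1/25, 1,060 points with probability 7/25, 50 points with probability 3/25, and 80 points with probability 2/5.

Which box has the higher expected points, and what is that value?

Box B (448 points)

Box A = 1/7 × 110 + 6/7 × 160 = 15.7143 + 137.1429 = 152.8571
Box B = 4/25 × 680 + 1/25 × 110 + 7/25 × 1060 + 3/25 × 50 + 2/5 × 80 = 108.8 + 4.4 + 296.8 + 6 + 32 = 448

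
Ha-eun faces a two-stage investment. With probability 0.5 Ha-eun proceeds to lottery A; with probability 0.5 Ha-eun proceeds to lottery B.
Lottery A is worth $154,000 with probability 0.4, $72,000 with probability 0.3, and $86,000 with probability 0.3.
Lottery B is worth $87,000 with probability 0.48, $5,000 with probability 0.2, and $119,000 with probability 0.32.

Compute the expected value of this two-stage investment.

$94,920

EV(A) = 0.4 × 154000 + 0.3 × 72000 + 0.3 × 86000 = 61600 + 21600 + 25800 = 109000
EV(B) = 0.48 × 87000 + 0.2 × 5000 + 0.32 × 119000 = 41760 + 1000 + 38080 = 80840
Overall = 0.5 × 109000 + 0.5 × 80840 = 54500 + 40420 = 94920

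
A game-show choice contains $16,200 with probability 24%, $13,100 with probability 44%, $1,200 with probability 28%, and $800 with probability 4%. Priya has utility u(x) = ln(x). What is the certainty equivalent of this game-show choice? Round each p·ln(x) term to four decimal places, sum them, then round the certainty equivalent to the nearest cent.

$6,312.58

E[u] = 0.24·ln(16200) + 0.44·ln(13100) + 0.28·ln(1200) + 0.04·ln(800) = 2.3263 + 4.1714 + 1.9852 + 0.2674 = 8.7503
CE = e^8.7503 ≈ 6312.58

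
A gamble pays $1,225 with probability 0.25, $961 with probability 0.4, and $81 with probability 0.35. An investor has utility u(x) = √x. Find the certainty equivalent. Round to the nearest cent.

E[u] = 0.25·√1225 + 0.4·√961 + 0.35·√81 = 0.25·35 + 0.4·31 + 0.35·9 = 24.3
CE = (24.3)² = 590.49

$590.49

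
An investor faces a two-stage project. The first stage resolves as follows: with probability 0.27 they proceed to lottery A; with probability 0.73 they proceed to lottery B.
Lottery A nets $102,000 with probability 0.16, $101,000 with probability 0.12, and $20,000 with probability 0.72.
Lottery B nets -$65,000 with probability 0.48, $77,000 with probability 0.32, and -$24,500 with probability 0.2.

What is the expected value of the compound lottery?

$3,201

EV(A) = 0.16 × 102000 + 0.12 × 101000 + 0.72 × 20000 = 16320 + 12120 + 14400 = 42840
EV(B) = 0.48 × (-65000) + 0.32 × 77000 + 0.2 × (-24500) = -31200 + 24640 − 4900 = -11460
Overall = 0.27 × 42840 + 0.73 × (-11460) = 11566.8 − 8365.8 = 3201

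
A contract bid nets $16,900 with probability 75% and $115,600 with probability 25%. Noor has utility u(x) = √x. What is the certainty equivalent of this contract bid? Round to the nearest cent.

E[u] = 0.75·√16900 + 0.25·√115600 = 0.75·130 + 0.25·340 = 182.5
CE = (182.5)² = 33306.25

$33,306.25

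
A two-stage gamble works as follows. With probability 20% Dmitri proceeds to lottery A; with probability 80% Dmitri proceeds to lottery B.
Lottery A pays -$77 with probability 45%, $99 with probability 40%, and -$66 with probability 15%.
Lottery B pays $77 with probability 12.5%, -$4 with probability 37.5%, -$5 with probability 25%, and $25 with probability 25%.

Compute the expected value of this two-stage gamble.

EV(A) = 0.45 × (-77) + 0.4 × 99 + 0.15 × (-66) = -34.65 + 39.6 − 9.9 = -4.95
EV(B) = 0.125 × 77 + 0.375 × (-4) + 0.25 × (-5) + 0.25 × 25 = 9.625 − 1.5 − 1.25 + 6.25 = 13.125
Overall = 0.2 × (-4.95) + 0.8 × 13.125 = -0.99 + 10.5 = 9.51

$9.51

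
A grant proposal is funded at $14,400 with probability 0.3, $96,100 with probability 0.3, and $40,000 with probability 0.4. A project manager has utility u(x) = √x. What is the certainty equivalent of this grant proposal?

$43,681

E[u] = 0.3·√14400 + 0.3·√96100 + 0.4·√40000 = 0.3·120 + 0.3·310 + 0.4·200 = 209
CE = (209)² = 43681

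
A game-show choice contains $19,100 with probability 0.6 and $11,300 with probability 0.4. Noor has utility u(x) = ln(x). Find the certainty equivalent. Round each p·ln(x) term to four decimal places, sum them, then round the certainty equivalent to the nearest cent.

E[u] = 0.6·ln(19100) + 0.4·ln(11300) = 5.9145 + 3.7330 = 9.6475
CE = e^9.6475 ≈ 15483.03

$15,483.03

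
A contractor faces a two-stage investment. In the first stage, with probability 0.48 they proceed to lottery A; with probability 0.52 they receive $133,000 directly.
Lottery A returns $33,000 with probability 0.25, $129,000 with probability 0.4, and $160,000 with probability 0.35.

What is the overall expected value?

EV(A) = 0.25 × 33000 + 0.4 × 129000 + 0.35 × 160000 = 8250 + 51600 + 56000 = 115850
Branch B: 133000 (certain)
Overall = 0.48 × 115850 + 0.52 × 133000 = 55608 + 69160 = 124768

$124,768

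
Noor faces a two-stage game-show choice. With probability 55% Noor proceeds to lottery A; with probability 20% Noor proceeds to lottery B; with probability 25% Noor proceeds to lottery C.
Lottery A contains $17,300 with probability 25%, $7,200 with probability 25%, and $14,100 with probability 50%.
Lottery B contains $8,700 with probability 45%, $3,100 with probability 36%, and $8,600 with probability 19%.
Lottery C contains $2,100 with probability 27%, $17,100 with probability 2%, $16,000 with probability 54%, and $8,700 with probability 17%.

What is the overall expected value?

EV(A) = 0.25 × 17300 + 0.25 × 7200 + 0.5 × 14100 = 4325 + 1800 + 7050 = 13175
EV(B) = 0.45 × 8700 + 0.36 × 3100 + 0.19 × 8600 = 3915 + 1116 + 1634 = 6665
EV(C) = 0.27 × 2100 + 0.02 × 17100 + 0.54 × 16000 + 0.17 × 8700 = 567 + 342 + 8640 + 1479 = 11028
Overall = 0.55 × 13175 + 0.2 × 6665 + 0.25 × 11028 = 7246.25 + 1333 + 2757 = 11336.25

$11,336.25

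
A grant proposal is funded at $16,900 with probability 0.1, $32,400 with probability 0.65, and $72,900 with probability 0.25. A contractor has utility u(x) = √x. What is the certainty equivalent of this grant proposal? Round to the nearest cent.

$39,006.25

E[u] = 0.1·√16900 + 0.65·√32400 + 0.25·√72900 = 0.1·130 + 0.65·180 + 0.25·270 = 197.5
CE = (197.5)² = 39006.25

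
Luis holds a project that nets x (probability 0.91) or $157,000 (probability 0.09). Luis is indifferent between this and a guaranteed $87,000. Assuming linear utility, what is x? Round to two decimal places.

0.91·x + 0.09·157000 = 87000
0.91·x = 87000 − 14130 = 72870
x = 72870 / 0.91 = 80076.9231

x = $80,076.92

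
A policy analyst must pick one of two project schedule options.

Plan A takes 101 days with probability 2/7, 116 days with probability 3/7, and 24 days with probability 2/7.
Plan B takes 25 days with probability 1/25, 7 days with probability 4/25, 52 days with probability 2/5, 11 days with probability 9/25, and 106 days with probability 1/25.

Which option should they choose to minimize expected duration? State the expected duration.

Plan B (31.12 days)

Plan A = 2/7 × 101 + 3/7 × 116 + 2/7 × 24 = 28.8571 + 49.7143 + 6.8571 = 85.4286
Plan B = 1/25 × 25 + 4/25 × 7 + 2/5 × 52 + 9/25 × 11 + 1/25 × 106 = 1 + 1.12 + 20.8 + 3.96 + 4.24 = 31.12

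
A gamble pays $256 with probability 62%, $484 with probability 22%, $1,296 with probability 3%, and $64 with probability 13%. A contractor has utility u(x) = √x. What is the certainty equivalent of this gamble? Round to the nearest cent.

E[u] = 0.62·√256 + 0.22·√484 + 0.03·√1296 + 0.13·√64 = 0.62·16 + 0.22·22 + 0.03·36 + 0.13·8 = 16.88
CE = (16.88)² = 284.9344

$284.93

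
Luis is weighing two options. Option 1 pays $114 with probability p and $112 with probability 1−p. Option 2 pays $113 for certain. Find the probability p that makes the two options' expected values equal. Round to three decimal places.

p = 0.500

p·114 + (1−p)·112 = 113
2p + 112 = 113
p = (113 − 112) / 2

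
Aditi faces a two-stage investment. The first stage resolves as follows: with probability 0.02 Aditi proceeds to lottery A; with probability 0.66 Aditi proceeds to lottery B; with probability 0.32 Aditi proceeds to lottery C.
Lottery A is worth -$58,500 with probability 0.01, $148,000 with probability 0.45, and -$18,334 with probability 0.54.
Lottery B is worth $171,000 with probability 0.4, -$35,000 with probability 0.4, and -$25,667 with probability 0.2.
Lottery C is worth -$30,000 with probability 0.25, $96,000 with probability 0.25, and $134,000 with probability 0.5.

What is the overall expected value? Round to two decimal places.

EV(A) = 0.01 × (-58500) + 0.45 × 148000 + 0.54 × (-18334) = -585 + 66600 − 9900.36 = 56114.64
EV(B) = 0.4 × 171000 + 0.4 × (-35000) + 0.2 × (-25667) = 68400 − 14000 − 5133.4 = 49266.6
EV(C) = 0.25 × (-30000) + 0.25 × 96000 + 0.5 × 134000 = -7500 + 24000 + 67000 = 83500
Overall = 0.02 × 56114.64 + 0.66 × 49266.6 + 0.32 × 83500 = 1122.2928 + 32515.956 + 26720 = 60358.2488

$60,358.25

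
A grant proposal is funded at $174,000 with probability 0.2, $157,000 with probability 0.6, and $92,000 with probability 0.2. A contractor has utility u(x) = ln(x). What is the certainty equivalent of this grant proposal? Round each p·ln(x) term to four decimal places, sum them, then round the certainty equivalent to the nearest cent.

E[u] = 0.2·ln(174000) + 0.6·ln(157000) + 0.2·ln(92000) = 2.4134 + 7.1784 + 2.2859 = 11.8777
CE = e^11.8777 ≈ 144018.93

$144,018.93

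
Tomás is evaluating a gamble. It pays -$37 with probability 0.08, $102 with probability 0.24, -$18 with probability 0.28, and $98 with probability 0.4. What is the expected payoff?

EV = 0.08 × (-37) + 0.24 × 102 + 0.28 × (-18) + 0.4 × 98 = -2.96 + 24.48 − 5.04 + 39.2 = 55.68

$55.68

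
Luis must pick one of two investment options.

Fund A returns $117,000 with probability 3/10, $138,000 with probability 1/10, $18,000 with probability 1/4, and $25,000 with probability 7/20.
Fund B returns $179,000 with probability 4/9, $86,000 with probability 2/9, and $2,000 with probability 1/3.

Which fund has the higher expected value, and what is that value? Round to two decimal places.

Fund A = 3/10 × 117000 + 1/10 × 138000 + 1/4 × 18000 + 7/20 × 25000 = 35100 + 13800 + 4500 + 8750 = 62150
Fund B = 4/9 × 179000 + 2/9 × 86000 + 1/3 × 2000 = 79555.5556 + 19111.1111 + 666.6667 = 99333.3333

Fund B ($99,333.33)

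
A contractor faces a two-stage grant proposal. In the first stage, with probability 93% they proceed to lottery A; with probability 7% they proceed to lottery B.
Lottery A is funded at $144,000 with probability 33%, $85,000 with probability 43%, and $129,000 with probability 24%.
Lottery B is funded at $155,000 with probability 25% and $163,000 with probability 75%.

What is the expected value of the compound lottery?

$118,247.90

EV(A) = 0.33 × 144000 + 0.43 × 85000 + 0.24 × 129000 = 47520 + 36550 + 30960 = 115030
EV(B) = 0.25 × 155000 + 0.75 × 163000 = 38750 + 122250 = 161000
Overall = 0.93 × 115030 + 0.07 × 161000 = 106977.9 + 11270 = 118247.9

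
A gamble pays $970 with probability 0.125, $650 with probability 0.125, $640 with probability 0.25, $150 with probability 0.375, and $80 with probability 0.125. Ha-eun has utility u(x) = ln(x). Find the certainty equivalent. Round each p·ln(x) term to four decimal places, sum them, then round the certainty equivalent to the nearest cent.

$302.32

E[u] = 0.125·ln(970) + 0.125·ln(650) + 0.25·ln(640) + 0.375·ln(150) + 0.125·ln(80) = 0.8597 + 0.8096 + 1.6154 + 1.8790 + 0.5478 = 5.7115
CE = e^5.7115 ≈ 302.32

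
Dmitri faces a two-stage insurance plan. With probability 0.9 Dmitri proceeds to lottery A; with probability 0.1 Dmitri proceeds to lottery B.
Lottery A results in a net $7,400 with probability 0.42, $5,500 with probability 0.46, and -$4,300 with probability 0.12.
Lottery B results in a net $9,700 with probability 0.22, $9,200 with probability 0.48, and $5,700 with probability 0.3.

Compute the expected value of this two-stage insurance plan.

$5,435.80

EV(A) = 0.42 × 7400 + 0.46 × 5500 + 0.12 × (-4300) = 3108 + 2530 − 516 = 5122
EV(B) = 0.22 × 9700 + 0.48 × 9200 + 0.3 × 5700 = 2134 + 4416 + 1710 = 8260
Overall = 0.9 × 5122 + 0.1 × 8260 = 4609.8 + 826 = 5435.8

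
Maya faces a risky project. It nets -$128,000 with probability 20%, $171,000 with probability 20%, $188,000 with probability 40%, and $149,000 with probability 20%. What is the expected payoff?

$113,600

EV = 0.2 × (-128000) + 0.2 × 171000 + 0.4 × 188000 + 0.2 × 149000 = -25600 + 34200 + 75200 + 29800 = 113600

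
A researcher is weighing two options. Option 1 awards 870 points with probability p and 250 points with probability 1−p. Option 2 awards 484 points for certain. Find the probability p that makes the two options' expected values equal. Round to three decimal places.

p = 0.377

p·870 + (1−p)·250 = 484
620p + 250 = 484
p = (484 − 250) / 620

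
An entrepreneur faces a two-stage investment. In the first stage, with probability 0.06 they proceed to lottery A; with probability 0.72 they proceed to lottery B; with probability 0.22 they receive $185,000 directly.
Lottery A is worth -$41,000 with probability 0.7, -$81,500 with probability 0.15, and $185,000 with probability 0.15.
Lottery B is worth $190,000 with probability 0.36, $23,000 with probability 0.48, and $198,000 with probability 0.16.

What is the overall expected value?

$119,915.90

EV(A) = 0.7 × (-41000) + 0.15 × (-81500) + 0.15 × 185000 = -28700 − 12225 + 27750 = -13175
EV(B) = 0.36 × 190000 + 0.48 × 23000 + 0.16 × 198000 = 68400 + 11040 + 31680 = 111120
Branch C: 185000 (certain)
Overall = 0.06 × (-13175) + 0.72 × 111120 + 0.22 × 185000 = -790.5 + 80006.4 + 40700 = 119915.9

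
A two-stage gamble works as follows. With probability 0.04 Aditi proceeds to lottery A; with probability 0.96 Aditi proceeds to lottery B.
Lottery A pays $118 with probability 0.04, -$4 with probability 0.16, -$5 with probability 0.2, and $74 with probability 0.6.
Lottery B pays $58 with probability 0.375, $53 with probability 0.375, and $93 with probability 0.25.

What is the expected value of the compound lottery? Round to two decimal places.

$64.18

EV(A) = 0.04 × 118 + 0.16 × (-4) + 0.2 × (-5) + 0.6 × 74 = 4.72 − 0.64 − 1 + 44.4 = 47.48
EV(B) = 0.375 × 58 + 0.375 × 53 + 0.25 × 93 = 21.75 + 19.875 + 23.25 = 64.875
Overall = 0.04 × 47.48 + 0.96 × 64.875 = 1.8992 + 62.28 = 64.1792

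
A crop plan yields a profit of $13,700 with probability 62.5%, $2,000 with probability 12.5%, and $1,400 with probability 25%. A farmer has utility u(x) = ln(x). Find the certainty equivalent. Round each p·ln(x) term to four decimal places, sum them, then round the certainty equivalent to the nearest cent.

$6,089.98

E[u] = 0.625·ln(13700) + 0.125·ln(2000) + 0.25·ln(1400) = 5.9532 + 0.9501 + 1.8111 = 8.7144
CE = e^8.7144 ≈ 6089.98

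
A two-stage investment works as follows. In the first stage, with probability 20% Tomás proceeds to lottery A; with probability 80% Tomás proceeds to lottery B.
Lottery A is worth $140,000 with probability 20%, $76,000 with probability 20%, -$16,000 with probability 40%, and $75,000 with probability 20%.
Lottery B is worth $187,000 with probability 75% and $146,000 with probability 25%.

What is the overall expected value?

$151,760

EV(A) = 0.2 × 140000 + 0.2 × 76000 + 0.4 × (-16000) + 0.2 × 75000 = 28000 + 15200 − 6400 + 15000 = 51800
EV(B) = 0.75 × 187000 + 0.25 × 146000 = 140250 + 36500 = 176750
Overall = 0.2 × 51800 + 0.8 × 176750 = 10360 + 141400 = 151760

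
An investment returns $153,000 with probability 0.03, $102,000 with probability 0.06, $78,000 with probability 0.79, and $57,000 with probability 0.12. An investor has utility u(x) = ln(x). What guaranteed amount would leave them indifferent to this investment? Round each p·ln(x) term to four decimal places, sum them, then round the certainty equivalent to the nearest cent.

$77,893.67

E[u] = 0.03·ln(153000) + 0.06·ln(102000) + 0.79·ln(78000) + 0.12·ln(57000) = 0.3581 + 0.6920 + 8.8989 + 1.3141 = 11.2631
CE = e^11.2631 ≈ 77893.67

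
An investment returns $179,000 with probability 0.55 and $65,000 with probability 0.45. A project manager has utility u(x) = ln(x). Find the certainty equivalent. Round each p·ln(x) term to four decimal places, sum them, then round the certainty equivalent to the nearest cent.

$113,470.71

E[u] = 0.55·ln(179000) + 0.45·ln(65000) = 6.6523 + 4.9870 = 11.6393
CE = e^11.6393 ≈ 113470.71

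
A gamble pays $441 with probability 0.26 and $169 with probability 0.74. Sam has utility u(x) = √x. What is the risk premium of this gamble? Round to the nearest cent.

$12.31

E[u] = 0.26·√441 + 0.74·√169 = 0.26·21 + 0.74·13 = 15.08
CE = (15.08)² = 227.4064
Risk premium = EV − CE = 239.72 − 227.4064 = 12.3136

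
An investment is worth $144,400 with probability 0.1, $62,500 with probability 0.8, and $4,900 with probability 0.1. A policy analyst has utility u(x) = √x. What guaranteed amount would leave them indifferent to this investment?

E[u] = 0.1·√144400 + 0.8·√62500 + 0.1·√4900 = 0.1·380 + 0.8·250 + 0.1·70 = 245
CE = (245)² = 60025

$60,025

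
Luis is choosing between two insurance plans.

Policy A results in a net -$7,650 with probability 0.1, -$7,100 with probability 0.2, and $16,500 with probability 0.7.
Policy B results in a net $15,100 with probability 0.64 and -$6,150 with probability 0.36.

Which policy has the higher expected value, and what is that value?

Policy A = 0.1 × (-7650) + 0.2 × (-7100) + 0.7 × 16500 = -765 − 1420 + 11550 = 9365
Policy B = 0.64 × 15100 + 0.36 × (-6150) = 9664 − 2214 = 7450

Policy A ($9,365)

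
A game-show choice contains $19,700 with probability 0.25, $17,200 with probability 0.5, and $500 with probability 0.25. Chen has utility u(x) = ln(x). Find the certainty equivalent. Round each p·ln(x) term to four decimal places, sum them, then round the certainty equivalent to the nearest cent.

E[u] = 0.25·ln(19700) + 0.5·ln(17200) + 0.25·ln(500) = 2.4721 + 4.8763 + 1.5537 = 8.9021
CE = e^8.9021 ≈ 7347.39

$7,347.39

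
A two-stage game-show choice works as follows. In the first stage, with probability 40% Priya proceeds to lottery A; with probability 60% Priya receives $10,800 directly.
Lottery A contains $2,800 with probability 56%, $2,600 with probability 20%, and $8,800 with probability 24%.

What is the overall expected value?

$8,160

EV(A) = 0.56 × 2800 + 0.2 × 2600 + 0.24 × 8800 = 1568 + 520 + 2112 = 4200
Branch B: 10800 (certain)
Overall = 0.4 × 4200 + 0.6 × 10800 = 1680 + 6480 = 8160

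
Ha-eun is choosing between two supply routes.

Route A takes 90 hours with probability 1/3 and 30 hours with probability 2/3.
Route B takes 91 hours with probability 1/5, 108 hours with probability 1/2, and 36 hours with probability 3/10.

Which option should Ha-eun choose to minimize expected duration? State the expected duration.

Route A (50 hours)

Route A = 1/3 × 90 + 2/3 × 30 = 30 + 20 = 50
Route B = 1/5 × 91 + 1/2 × 108 + 3/10 × 36 = 18.2 + 54 + 10.8 = 83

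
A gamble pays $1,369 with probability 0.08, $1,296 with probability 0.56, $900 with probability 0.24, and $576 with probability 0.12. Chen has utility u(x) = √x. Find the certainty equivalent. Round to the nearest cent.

E[u] = 0.08·√1369 + 0.56·√1296 + 0.24·√900 + 0.12·√576 = 0.08·37 + 0.56·36 + 0.24·30 + 0.12·24 = 33.2
CE = (33.2)² = 1102.24

$1,102.24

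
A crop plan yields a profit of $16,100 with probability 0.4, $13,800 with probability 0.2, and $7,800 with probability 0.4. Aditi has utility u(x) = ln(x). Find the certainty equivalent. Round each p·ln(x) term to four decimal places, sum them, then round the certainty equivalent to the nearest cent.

$11,683.12

E[u] = 0.4·ln(16100) + 0.2·ln(13800) + 0.4·ln(7800) = 3.8746 + 1.9065 + 3.5848 = 9.3659
CE = e^9.3659 ≈ 11683.12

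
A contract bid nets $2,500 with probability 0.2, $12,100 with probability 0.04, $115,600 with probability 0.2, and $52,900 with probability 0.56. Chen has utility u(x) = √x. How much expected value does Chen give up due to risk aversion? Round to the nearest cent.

E[u] = 0.2·√2500 + 0.04·√12100 + 0.2·√115600 + 0.56·√52900 = 0.2·50 + 0.04·110 + 0.2·340 + 0.56·230 = 211.2
CE = (211.2)² = 44605.44
Risk premium = EV − CE = 53728 − 44605.44 = 9122.56

$9,122.56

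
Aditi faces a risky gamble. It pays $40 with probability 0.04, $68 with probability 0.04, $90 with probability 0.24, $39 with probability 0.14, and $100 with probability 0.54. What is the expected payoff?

$85.38

EV = 0.04 × 40 + 0.04 × 68 + 0.24 × 90 + 0.14 × 39 + 0.54 × 100 = 1.6 + 2.72 + 21.6 + 5.46 + 54 = 85.38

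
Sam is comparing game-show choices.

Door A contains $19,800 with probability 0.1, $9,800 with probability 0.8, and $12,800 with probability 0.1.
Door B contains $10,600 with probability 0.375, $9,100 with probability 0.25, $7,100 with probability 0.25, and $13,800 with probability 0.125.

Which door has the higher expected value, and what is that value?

Door A ($11,100)

Door A = 0.1 × 19800 + 0.8 × 9800 + 0.1 × 12800 = 1980 + 7840 + 1280 = 11100
Door B = 0.375 × 10600 + 0.25 × 9100 + 0.25 × 7100 + 0.125 × 13800 = 3975 + 2275 + 1775 + 1725 = 9750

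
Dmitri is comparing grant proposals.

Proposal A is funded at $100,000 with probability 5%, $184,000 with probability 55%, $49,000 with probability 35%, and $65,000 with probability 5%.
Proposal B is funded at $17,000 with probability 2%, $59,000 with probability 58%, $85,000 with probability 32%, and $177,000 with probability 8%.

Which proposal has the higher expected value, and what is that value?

Proposal A ($126,600)

Proposal A = 0.05 × 100000 + 0.55 × 184000 + 0.35 × 49000 + 0.05 × 65000 = 5000 + 101200 + 17150 + 3250 = 126600
Proposal B = 0.02 × 17000 + 0.58 × 59000 + 0.32 × 85000 + 0.08 × 177000 = 340 + 34220 + 27200 + 14160 = 75920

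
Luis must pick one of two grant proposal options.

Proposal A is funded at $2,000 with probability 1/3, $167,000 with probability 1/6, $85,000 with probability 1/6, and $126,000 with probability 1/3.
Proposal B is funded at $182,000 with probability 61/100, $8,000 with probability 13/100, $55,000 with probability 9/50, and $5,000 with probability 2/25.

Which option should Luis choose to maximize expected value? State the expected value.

Proposal B ($122,360)

Proposal A = 1/3 × 2000 + 1/6 × 167000 + 1/6 × 85000 + 1/3 × 126000 = 666.6667 + 27833.3333 + 14166.6667 + 42000 = 84666.6667
Proposal B = 61/100 × 182000 + 13/100 × 8000 + 9/50 × 55000 + 2/25 × 5000 = 111020 + 1040 + 9900 + 400 = 122360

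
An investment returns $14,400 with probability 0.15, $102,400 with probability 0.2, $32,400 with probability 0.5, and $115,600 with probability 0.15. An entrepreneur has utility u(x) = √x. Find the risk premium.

E[u] = 0.15·√14400 + 0.2·√102400 + 0.5·√32400 + 0.15·√115600 = 0.15·120 + 0.2·320 + 0.5·180 + 0.15·340 = 223
CE = (223)² = 49729
Risk premium = EV − CE = 56180 − 49729 = 6451

$6,451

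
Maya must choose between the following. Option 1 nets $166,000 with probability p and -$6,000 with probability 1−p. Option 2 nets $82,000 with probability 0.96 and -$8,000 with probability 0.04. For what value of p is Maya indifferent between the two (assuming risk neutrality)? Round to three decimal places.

EV(Option 2) = 0.96 × 82000 + 0.04 × (-8000) = 78720 − 320 = 78400
p·166000 + (1−p)·(-6000) = 78400
172000p − 6000 = 78400
p = (78400 + 6000) / 172000

p = 0.491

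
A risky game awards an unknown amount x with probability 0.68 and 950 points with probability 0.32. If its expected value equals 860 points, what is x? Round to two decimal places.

x = 817.65 points

0.68·x + 0.32·950 = 860
0.68·x = 860 − 304 = 556
x = 556 / 0.68 = 817.6471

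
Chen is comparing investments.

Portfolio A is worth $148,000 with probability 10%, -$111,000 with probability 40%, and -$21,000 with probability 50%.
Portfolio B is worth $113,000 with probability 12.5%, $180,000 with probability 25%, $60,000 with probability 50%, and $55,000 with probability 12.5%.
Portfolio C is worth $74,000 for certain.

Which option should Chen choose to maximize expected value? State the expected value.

Portfolio B ($96,000)

Portfolio A = 0.1 × 148000 + 0.4 × (-111000) + 0.5 × (-21000) = 14800 − 44400 − 10500 = -40100
Portfolio B = 0.125 × 113000 + 0.25 × 180000 + 0.5 × 60000 + 0.125 × 55000 = 14125 + 45000 + 30000 + 6875 = 96000
Portfolio C: 74000 (certain)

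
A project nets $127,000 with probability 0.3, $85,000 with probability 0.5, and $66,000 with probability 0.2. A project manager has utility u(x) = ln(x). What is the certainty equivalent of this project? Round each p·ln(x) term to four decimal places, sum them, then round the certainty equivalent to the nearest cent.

$91,153.48

E[u] = 0.3·ln(127000) + 0.5·ln(85000) + 0.2·ln(66000) = 3.5256 + 5.6752 + 2.2195 = 11.4203
CE = e^11.4203 ≈ 91153.48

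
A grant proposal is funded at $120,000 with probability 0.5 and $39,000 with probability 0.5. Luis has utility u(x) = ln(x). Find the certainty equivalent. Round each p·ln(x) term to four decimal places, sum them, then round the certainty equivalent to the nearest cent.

$68,411.76

E[u] = 0.5·ln(120000) + 0.5·ln(39000) = 5.8476 + 5.2857 = 11.1333
CE = e^11.1333 ≈ 68411.76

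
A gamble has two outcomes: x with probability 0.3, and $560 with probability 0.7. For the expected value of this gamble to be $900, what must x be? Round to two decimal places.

0.3·x + 0.7·560 = 900
0.3·x = 900 − 392 = 508
x = 508 / 0.3 = 1693.3333

x = $1,693.33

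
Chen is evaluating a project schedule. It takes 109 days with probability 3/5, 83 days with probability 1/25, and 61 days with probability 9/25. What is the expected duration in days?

EV = 3/5 × 109 + 1/25 × 83 + 9/25 × 61 = 65.4 + 3.32 + 21.96 = 90.68

90.68 days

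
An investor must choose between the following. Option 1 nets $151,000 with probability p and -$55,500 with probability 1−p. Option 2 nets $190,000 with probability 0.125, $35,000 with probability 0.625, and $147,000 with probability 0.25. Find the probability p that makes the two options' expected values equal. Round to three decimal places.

EV(Option 2) = 0.125 × 190000 + 0.625 × 35000 + 0.25 × 147000 = 23750 + 21875 + 36750 = 82375
p·151000 + (1−p)·(-55500) = 82375
206500p − 55500 = 82375
p = (82375 + 55500) / 206500

p = 0.668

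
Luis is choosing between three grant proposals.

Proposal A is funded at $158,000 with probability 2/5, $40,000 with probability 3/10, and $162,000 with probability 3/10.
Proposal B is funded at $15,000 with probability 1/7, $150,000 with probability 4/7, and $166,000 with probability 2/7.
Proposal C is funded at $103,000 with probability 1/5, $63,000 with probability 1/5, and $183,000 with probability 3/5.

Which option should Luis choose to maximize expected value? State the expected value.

Proposal A = 2/5 × 158000 + 3/10 × 40000 + 3/10 × 162000 = 63200 + 12000 + 48600 = 123800
Proposal B = 1/7 × 15000 + 4/7 × 150000 + 2/7 × 166000 = 2142.8571 + 85714.2857 + 47428.5714 = 135285.7143
Proposal C = 1/5 × 103000 + 1/5 × 63000 + 3/5 × 183000 = 20600 + 12600 + 109800 = 143000

Proposal C ($143,000)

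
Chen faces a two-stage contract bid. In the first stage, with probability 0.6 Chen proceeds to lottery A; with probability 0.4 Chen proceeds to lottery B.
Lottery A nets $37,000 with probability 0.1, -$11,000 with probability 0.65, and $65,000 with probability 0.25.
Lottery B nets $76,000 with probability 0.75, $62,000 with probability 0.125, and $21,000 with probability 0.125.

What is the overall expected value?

$34,630

EV(A) = 0.1 × 37000 + 0.65 × (-11000) + 0.25 × 65000 = 3700 − 7150 + 16250 = 12800
EV(B) = 0.75 × 76000 + 0.125 × 62000 + 0.125 × 21000 = 57000 + 7750 + 2625 = 67375
Overall = 0.6 × 12800 + 0.4 × 67375 = 7680 + 26950 = 34630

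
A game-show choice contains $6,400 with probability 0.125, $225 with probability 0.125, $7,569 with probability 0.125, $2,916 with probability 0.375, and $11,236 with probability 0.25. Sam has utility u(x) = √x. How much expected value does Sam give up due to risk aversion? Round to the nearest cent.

$846.50

E[u] = 0.125·√6400 + 0.125·√225 + 0.125·√7569 + 0.375·√2916 + 0.25·√11236 = 0.125·80 + 0.125·15 + 0.125·87 + 0.375·54 + 0.25·106 = 69.5
CE = (69.5)² = 4830.25
Risk premium = EV − CE = 5676.75 − 4830.25 = 846.5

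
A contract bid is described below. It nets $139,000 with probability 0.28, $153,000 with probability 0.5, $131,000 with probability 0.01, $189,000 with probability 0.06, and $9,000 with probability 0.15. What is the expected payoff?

EV = 0.28 × 139000 + 0.5 × 153000 + 0.01 × 131000 + 0.06 × 189000 + 0.15 × 9000 = 38920 + 76500 + 1310 + 11340 + 1350 = 129420

$129,420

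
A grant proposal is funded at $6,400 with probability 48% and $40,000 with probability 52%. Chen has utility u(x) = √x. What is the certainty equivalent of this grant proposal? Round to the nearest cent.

E[u] = 0.48·√6400 + 0.52·√40000 = 0.48·80 + 0.52·200 = 142.4
CE = (142.4)² = 20277.76

$20,277.76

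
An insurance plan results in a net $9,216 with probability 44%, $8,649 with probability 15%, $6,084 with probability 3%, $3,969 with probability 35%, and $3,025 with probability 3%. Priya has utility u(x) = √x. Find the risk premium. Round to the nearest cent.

$253.04

E[u] = 0.44·√9216 + 0.15·√8649 + 0.03·√6084 + 0.35·√3969 + 0.03·√3025 = 0.44·96 + 0.15·93 + 0.03·78 + 0.35·63 + 0.03·55 = 82.23
CE = (82.23)² = 6761.7729
Risk premium = EV − CE = 7014.81 − 6761.7729 = 253.0371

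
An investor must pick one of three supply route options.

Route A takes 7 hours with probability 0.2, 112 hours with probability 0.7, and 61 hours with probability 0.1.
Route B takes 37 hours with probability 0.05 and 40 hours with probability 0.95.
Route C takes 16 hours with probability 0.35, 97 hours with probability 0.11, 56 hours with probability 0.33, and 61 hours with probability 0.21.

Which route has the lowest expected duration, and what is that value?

Route A = 0.2 × 7 + 0.7 × 112 + 0.1 × 61 = 1.4 + 78.4 + 6.1 = 85.9
Route B = 0.05 × 37 + 0.95 × 40 = 1.85 + 38 = 39.85
Route C = 0.35 × 16 + 0.11 × 97 + 0.33 × 56 + 0.21 × 61 = 5.6 + 10.67 + 18.48 + 12.81 = 47.56

Route B (39.85 hours)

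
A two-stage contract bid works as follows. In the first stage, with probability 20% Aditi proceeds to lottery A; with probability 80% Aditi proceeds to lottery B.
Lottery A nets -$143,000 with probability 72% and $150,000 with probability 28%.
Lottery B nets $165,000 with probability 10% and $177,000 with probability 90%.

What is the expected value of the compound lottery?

EV(A) = 0.72 × (-143000) + 0.28 × 150000 = -102960 + 42000 = -60960
EV(B) = 0.1 × 165000 + 0.9 × 177000 = 16500 + 159300 = 175800
Overall = 0.2 × (-60960) + 0.8 × 175800 = -12192 + 140640 = 128448

$128,448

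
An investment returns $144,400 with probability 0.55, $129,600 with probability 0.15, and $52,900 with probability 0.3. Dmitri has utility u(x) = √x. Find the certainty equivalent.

E[u] = 0.55·√144400 + 0.15·√129600 + 0.3·√52900 = 0.55·380 + 0.15·360 + 0.3·230 = 332
CE = (332)² = 110224

$110,224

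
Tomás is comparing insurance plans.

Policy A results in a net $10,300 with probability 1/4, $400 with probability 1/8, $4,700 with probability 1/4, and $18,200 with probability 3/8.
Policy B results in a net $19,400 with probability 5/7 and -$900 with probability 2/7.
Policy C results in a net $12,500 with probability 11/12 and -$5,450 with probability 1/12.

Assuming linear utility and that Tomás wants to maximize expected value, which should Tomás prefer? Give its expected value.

Policy A = 1/4 × 10300 + 1/8 × 400 + 1/4 × 4700 + 3/8 × 18200 = 2575 + 50 + 1175 + 6825 = 10625
Policy B = 5/7 × 19400 + 2/7 × (-900) = 13857.1429 − 257.1429 = 13600
Policy C = 11/12 × 12500 + 1/12 × (-5450) = 11458.3333 − 454.1667 = 11004.1667

Policy B ($13,600)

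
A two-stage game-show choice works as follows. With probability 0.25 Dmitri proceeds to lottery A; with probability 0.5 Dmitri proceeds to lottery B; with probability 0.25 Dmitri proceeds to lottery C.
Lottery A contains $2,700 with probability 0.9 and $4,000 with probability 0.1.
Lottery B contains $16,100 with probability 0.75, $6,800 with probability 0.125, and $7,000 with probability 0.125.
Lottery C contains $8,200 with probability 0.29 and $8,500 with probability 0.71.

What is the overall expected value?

$9,710.75

EV(A) = 0.9 × 2700 + 0.1 × 4000 = 2430 + 400 = 2830
EV(B) = 0.75 × 16100 + 0.125 × 6800 + 0.125 × 7000 = 12075 + 850 + 875 = 13800
EV(C) = 0.29 × 8200 + 0.71 × 8500 = 2378 + 6035 = 8413
Overall = 0.25 × 2830 + 0.5 × 13800 + 0.25 × 8413 = 707.5 + 6900 + 2103.25 = 9710.75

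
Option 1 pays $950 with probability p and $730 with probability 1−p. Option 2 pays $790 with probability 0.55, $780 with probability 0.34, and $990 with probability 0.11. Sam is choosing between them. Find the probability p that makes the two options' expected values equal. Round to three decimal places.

EV(Option 2) = 0.55 × 790 + 0.34 × 780 + 0.11 × 990 = 434.5 + 265.2 + 108.9 = 808.6
p·950 + (1−p)·730 = 808.6
220p + 730 = 808.6
p = (808.6 − 730) / 220

p = 0.357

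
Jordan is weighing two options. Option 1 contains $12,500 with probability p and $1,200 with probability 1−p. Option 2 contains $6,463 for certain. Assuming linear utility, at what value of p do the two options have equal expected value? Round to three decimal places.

p = 0.466

p·12500 + (1−p)·1200 = 6463
11300p + 1200 = 6463
p = (6463 − 1200) / 11300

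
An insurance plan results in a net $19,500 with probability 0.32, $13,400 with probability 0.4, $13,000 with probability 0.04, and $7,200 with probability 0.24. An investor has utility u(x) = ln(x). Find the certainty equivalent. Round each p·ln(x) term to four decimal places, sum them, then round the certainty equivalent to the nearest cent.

$12,999.94

E[u] = 0.32·ln(19500) + 0.4·ln(13400) + 0.04·ln(13000) + 0.24·ln(7200) = 3.1610 + 3.8012 + 0.3789 + 2.1316 = 9.4727
CE = e^9.4727 ≈ 12999.94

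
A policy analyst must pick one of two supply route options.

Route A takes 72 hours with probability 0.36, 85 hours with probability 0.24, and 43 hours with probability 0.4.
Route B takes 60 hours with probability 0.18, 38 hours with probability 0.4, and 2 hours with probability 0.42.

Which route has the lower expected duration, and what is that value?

Route B (26.84 hours)

Route A = 0.36 × 72 + 0.24 × 85 + 0.4 × 43 = 25.92 + 20.4 + 17.2 = 63.52
Route B = 0.18 × 60 + 0.4 × 38 + 0.42 × 2 = 10.8 + 15.2 + 0.84 = 26.84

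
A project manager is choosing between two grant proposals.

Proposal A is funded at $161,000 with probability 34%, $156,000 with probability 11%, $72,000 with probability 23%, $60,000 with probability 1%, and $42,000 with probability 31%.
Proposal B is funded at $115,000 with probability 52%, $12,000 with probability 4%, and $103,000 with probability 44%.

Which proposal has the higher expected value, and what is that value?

Proposal B ($105,600)

Proposal A = 0.34 × 161000 + 0.11 × 156000 + 0.23 × 72000 + 0.01 × 60000 + 0.31 × 42000 = 54740 + 17160 + 16560 + 600 + 13020 = 102080
Proposal B = 0.52 × 115000 + 0.04 × 12000 + 0.44 × 103000 = 59800 + 480 + 45320 = 105600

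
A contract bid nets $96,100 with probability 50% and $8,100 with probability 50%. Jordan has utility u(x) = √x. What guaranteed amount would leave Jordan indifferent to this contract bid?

E[u] = 0.5·√96100 + 0.5·√8100 = 0.5·310 + 0.5·90 = 200
CE = (200)² = 40000

$40,000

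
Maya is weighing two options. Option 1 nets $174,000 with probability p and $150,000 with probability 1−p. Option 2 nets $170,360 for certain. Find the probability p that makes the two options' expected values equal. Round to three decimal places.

p·174000 + (1−p)·150000 = 170360
24000p + 150000 = 170360
p = (170360 − 150000) / 24000

p = 0.848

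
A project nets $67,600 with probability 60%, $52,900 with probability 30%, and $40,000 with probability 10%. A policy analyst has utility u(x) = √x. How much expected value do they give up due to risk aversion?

E[u] = 0.6·√67600 + 0.3·√52900 + 0.1·√40000 = 0.6·260 + 0.3·230 + 0.1·200 = 245
CE = (245)² = 60025
Risk premium = EV − CE = 60430 − 60025 = 405

$405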